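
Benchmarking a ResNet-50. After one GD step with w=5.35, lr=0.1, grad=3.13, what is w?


w_new = w - α·∇
= 5.35 - 0.1·3.13
= 5.35 - 0.313
= 5.037

5.037


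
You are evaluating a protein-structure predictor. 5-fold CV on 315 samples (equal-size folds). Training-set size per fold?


Fold size = 315/5 = 63
Training per fold = 315 - 63 = 252

252


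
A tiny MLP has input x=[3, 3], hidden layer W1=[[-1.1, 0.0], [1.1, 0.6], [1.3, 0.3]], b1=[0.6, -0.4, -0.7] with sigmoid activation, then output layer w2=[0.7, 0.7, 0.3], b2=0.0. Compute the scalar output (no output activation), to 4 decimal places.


z1[0] = (-1.1)·(3) + (0.0)·(3) + 0.6 = -2.7
z1[1] = (1.1)·(3) + (0.6)·(3) - 0.4 = 4.7
z1[2] = (1.3)·(3) + (0.3)·(3) - 0.7 = 4.1
h = sigmoid(z1) = [0.063, 0.991, 0.9837]
output = (0.7)·(0.063) + (0.7)·(0.991) + (0.3)·(0.9837) + 0.0 = 1.0329

1.0329


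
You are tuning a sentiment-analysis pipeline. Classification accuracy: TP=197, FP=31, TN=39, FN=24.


Accuracy = (TP+TN)/(TP+TN+FP+FN)
= (197+39)/(291)
= 236/291 = 81.1%

81.1%


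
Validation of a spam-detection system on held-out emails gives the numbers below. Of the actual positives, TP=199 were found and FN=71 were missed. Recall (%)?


Recall = TP/(TP+FN)
= 199/(199+71)
= 199/270 = 73.7%

73.7%


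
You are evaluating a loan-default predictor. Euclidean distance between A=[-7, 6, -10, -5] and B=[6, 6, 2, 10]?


d = √((-7-6)² + (6-6)² + (-10-2)² + (-5-10)²)
  = √(169 + 0 + 144 + 225)
  = √538 = 23.1948

23.1948


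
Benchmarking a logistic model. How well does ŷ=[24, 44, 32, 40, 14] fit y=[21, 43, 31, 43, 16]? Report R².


ȳ = 30.8
SS_res = Σ(y-ŷ)² = 24
SS_tot = Σ(y-ȳ)² = 612.8
R² = 1 - SS_res/SS_tot = 1 - 0.0392 = 0.9608

0.9608


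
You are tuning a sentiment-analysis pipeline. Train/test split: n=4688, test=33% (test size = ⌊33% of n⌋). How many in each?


Test = ⌊4688·33/100⌋ = 1547
Train = 4688 - 1547 = 3141

Train: 3141, Test: 1547


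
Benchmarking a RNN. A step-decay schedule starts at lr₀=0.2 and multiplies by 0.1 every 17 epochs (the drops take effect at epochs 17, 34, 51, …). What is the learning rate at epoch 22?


n_drops = ⌊22/17⌋ = 1
lr = 0.2·0.1^1 = 0.2·0.1 = 0.02

0.02


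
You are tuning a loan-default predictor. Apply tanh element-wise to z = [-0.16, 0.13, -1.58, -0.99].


tanh(-0.16) = -0.1586
tanh(0.13) = 0.1293
tanh(-1.58) = -0.9186
tanh(-0.99) = -0.7574
result = [-0.1586, 0.1293, -0.9186, -0.7574]

[-0.1586, 0.1293, -0.9186, -0.7574]


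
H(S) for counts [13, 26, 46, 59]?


Probabilities: [13/144, 26/144, 46/144, 59/144] ≈ [0.0903, 0.1806, 0.3194, 0.4097]
H = -((13/144)·log₂(13/144) + (26/144)·log₂(26/144) + (46/144)·log₂(46/144) + (59/144)·log₂(59/144))
  = 1.8124 bits

1.8124 bits


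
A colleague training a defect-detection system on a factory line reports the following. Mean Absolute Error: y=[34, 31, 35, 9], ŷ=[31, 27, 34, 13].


Absolute errors: |34-31|=3, |31-27|=4, |35-34|=1, |9-13|=4
Sum = 12
MAE = 12/4 = 3

3


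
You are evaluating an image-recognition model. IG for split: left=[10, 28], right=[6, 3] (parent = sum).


Parent = [16, 31], H_parent = 0.9252
H_left = 0.8315 (n=38), H_right = 0.9183 (n=9)
H_children = (38/47)·0.8315 + (9/47)·0.9183 = 0.8481
IG = 0.9252 - 0.8481 = 0.0771

0.0771


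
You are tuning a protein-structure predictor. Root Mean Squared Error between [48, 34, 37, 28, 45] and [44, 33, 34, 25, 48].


MSE = 44/5 = 8.8
RMSE = √(44/5) = 2.9665

2.9665


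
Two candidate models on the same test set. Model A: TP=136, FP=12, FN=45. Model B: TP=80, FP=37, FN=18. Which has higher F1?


Model A: P=136/148=0.9189, R=136/181=0.7514, F1=2PR/(P+R)=2TP/(2TP+FP+FN)=272/329=0.8267
Model B: P=80/117=0.6838, R=80/98=0.8163, F1=2PR/(P+R)=2TP/(2TP+FP+FN)=160/215=0.7442
0.8267 > 0.7442 → Model A

Model A


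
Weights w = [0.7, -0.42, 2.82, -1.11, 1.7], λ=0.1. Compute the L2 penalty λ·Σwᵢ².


‖w‖₂² = (0.7)² + (-0.42)² + (2.82)² + (-1.11)² + (1.7)²
     = 0.49 + 0.1764 + 7.9524 + 1.2321 + 2.89
     = 12.7409
λ·‖w‖₂² = 0.1·12.7409 = 1.27409

1.27409


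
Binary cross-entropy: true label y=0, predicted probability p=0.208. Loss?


BCE = -[y·ln(p) + (1-y)·ln(1-p)]
= -0 - 1·ln(1-0.208)
= -ln(0.792) = 0.2332

0.2332


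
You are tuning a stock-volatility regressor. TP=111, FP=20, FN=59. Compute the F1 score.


Precision = 111/131 = 0.8473
Recall = 111/170 = 0.6529
F1 = 2·P·R/(P+R) = 2·TP/(2·TP+FP+FN) = 222/(222+20+59) = 222/301 = 0.7375

0.7375


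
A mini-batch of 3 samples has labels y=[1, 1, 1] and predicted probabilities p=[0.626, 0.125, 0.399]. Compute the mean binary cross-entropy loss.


L[0] = -ln(0.626) = 0.4684
L[1] = -ln(0.125) = 2.0794
L[2] = -ln(0.399) = 0.9188
mean = (0.4684 + 2.0794 + 0.9188)/3 = 1.1555

1.1555


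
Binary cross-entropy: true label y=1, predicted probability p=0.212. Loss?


BCE = -[y·ln(p) + (1-y)·ln(1-p)]
= -1·ln(0.212) - 0
= -ln(0.212) = 1.5512

1.5512


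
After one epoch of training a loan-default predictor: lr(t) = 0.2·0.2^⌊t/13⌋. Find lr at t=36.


n_drops = ⌊36/13⌋ = 2
lr = 0.2·0.2^2 = 0.2·0.04 = 0.008

0.008


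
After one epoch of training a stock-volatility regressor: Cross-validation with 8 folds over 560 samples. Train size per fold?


Fold size = 560/8 = 70
Training per fold = 560 - 70 = 490

490


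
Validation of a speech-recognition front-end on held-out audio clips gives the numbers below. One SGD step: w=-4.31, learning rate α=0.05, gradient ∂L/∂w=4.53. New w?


w_new = w - α·∇
= -4.31 - 0.05·4.53
= -4.31 - 0.2265
= -4.5365

-4.5365


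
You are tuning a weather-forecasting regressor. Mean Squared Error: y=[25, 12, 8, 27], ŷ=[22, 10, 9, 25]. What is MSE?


Squared errors: (25-22)²=9, (12-10)²=4, (8-9)²=1, (27-25)²=4
Sum = 18
MSE = 18/4 = 9/2

9/2


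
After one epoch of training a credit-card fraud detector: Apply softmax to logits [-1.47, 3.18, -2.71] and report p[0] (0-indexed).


Exponentials: e^-1.47=0.2299, e^3.18=24.0468, e^-2.71=0.0665
Sum = 24.3432
Softmax = [0.0094, 0.9878, 0.0027]
p[0] = 0.2299/24.3432 = 0.0094

0.0094


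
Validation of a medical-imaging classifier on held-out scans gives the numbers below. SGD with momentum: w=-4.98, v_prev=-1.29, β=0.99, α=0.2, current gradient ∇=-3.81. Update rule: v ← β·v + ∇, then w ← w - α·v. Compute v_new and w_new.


v_new = 0.99·-1.29 - 3.81 = -1.2771 - 3.81 = -5.0871
w_new = -4.98 - 0.2·-5.0871 = -4.98 + 1.01742 = -3.96258

v_new=-5.0871, w_new=-3.96258


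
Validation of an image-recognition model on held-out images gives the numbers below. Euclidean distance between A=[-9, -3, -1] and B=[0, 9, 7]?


d = √((-9-0)² + (-3-9)² + (-1-7)²)
  = √(81 + 144 + 64)
  = √289 = 17.0

17.0


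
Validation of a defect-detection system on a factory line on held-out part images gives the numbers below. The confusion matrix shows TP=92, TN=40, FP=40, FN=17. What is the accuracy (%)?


Accuracy = (TP+TN)/(TP+TN+FP+FN)
= (92+40)/(189)
= 132/189 = 69.84%

69.84%


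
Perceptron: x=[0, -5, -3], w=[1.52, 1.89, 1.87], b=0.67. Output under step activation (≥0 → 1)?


z = (0)·(1.52) + (-5)·(1.89) + (-3)·(1.87) + 0.67
  = -14.39
step(z) = 0 (z<0)

0


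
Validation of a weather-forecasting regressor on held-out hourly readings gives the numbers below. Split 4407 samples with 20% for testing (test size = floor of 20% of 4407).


Test = ⌊4407·20/100⌋ = 881
Train = 4407 - 881 = 3526

Train: 3526, Test: 881


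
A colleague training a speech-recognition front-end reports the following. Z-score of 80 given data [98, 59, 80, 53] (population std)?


μ = 72.5, σ = 17.8115
z = (80 - 72.5)/17.8115 = 0.4211

0.4211


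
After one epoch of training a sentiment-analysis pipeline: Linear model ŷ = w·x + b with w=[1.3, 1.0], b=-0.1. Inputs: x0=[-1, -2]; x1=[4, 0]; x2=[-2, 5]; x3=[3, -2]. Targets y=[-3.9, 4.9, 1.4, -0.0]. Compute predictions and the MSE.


ŷ0 = (1.3)·(-1) + (1.0)·(-2) - 0.1 = -3.4
ŷ1 = (1.3)·(4) + (1.0)·(0) - 0.1 = 5.1
ŷ2 = (1.3)·(-2) + (1.0)·(5) - 0.1 = 2.3
ŷ3 = (1.3)·(3) + (1.0)·(-2) - 0.1 = 1.8
errors² = [0.25, 0.04, 0.81, 3.24]
MSE = 4.3400/4 = 1.085

1.085


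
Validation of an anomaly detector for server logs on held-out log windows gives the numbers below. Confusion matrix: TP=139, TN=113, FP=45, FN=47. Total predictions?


Total = TP + TN + FP + FN
= 139 + 113 + 45 + 47
= 344
(Predicted positive: 184, predicted negative: 160)

344


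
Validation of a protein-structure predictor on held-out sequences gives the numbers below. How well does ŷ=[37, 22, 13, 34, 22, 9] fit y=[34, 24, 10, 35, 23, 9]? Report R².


ȳ = 22.5
SS_res = Σ(y-ŷ)² = 24
SS_tot = Σ(y-ȳ)² = 629.5
R² = 1 - SS_res/SS_tot = 1 - 0.0381 = 0.9619

0.9619


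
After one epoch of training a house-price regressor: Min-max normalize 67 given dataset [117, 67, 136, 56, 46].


min=46, max=136
(67-46)/(136-46) = 21/90 = 0.2333

0.2333


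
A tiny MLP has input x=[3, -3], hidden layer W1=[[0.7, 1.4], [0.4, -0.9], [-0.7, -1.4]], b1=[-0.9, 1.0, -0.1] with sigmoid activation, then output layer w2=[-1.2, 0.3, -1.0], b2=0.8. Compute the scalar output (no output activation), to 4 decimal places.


z1[0] = (0.7)·(3) + (1.4)·(-3) - 0.9 = -3.0
z1[1] = (0.4)·(3) + (-0.9)·(-3) + 1.0 = 4.9
z1[2] = (-0.7)·(3) + (-1.4)·(-3) - 0.1 = 2.0
h = sigmoid(z1) = [0.0474, 0.9926, 0.8808]
output = (-1.2)·(0.0474) + (0.3)·(0.9926) + (-1.0)·(0.8808) + 0.8 = 0.1601

0.1601


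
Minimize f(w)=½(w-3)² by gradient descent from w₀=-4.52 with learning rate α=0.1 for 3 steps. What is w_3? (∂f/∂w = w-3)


step 1: grad = -4.52-3 = -7.52; w = -4.52 - 0.1·(-7.52) = -3.768
step 2: grad = -3.768-3 = -6.768; w = -3.768 - 0.1·(-6.768) = -3.0912
step 3: grad = -3.0912-3 = -6.0912; w = -3.0912 - 0.1·(-6.0912) = -2.48208

-2.48208


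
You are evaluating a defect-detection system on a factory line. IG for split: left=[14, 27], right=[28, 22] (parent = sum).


Parent = [42, 49], H_parent = 0.9957
H_left = 0.9262 (n=41), H_right = 0.9896 (n=50)
H_children = (41/91)·0.9262 + (50/91)·0.9896 = 0.961
IG = 0.9957 - 0.961 = 0.0347

0.0347


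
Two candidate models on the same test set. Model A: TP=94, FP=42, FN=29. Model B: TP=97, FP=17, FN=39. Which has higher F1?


Model A: P=94/136=0.6912, R=94/123=0.7642, F1=2PR/(P+R)=2TP/(2TP+FP+FN)=188/259=0.7259
Model B: P=97/114=0.8509, R=97/136=0.7132, F1=2PR/(P+R)=2TP/(2TP+FP+FN)=194/250=0.776
0.7259 < 0.776 → Model B

Model B


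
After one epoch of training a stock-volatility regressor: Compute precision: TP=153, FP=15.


Precision = TP/(TP+FP)
= 153/(153+15)
= 153/168 = 91.07%

91.07%


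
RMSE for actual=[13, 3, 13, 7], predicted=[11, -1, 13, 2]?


MSE = 45/4 = 11.25
RMSE = √(45/4) = 3.3541

3.3541


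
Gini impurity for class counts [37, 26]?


Probabilities: [37/63, 26/63] ≈ [0.5873, 0.4127]
Σpᵢ² = (1369 + 676)/63² = 2045/3969
Gini = 1 - Σpᵢ² = 1 - 2045/3969 = 0.4848

0.4848


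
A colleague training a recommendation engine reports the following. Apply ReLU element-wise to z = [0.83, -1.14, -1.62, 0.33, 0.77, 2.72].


ReLU(0.83) = max(0, 0.83) = 0.83
ReLU(-1.14) = max(0, -1.14) = 0.0
ReLU(-1.62) = max(0, -1.62) = 0.0
ReLU(0.33) = max(0, 0.33) = 0.33
ReLU(0.77) = max(0, 0.77) = 0.77
ReLU(2.72) = max(0, 2.72) = 2.72
result = [0.83, 0.0, 0.0, 0.33, 0.77, 2.72]

[0.83, 0.0, 0.0, 0.33, 0.77, 2.72]


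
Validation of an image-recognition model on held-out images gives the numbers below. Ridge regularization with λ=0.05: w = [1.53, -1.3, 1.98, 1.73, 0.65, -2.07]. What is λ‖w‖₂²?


‖w‖₂² = (1.53)² + (-1.3)² + (1.98)² + (1.73)² + (0.65)² + (-2.07)²
     = 2.3409 + 1.69 + 3.9204 + 2.9929 + 0.4225 + 4.2849
     = 15.6516
λ·‖w‖₂² = 0.05·15.6516 = 0.78258

0.78258


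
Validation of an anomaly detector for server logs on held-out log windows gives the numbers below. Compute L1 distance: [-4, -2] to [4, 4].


d = |-4-4| + |-2-4|
  = 8 + 6
  = 14

14


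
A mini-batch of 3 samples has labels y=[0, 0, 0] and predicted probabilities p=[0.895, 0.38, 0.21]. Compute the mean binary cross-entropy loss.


L[0] = -ln(1-0.895) = -ln(0.105) = 2.2538
L[1] = -ln(1-0.38) = -ln(0.62) = 0.478
L[2] = -ln(1-0.21) = -ln(0.79) = 0.2357
mean = (2.2538 + 0.478 + 0.2357)/3 = 0.9892

0.9892


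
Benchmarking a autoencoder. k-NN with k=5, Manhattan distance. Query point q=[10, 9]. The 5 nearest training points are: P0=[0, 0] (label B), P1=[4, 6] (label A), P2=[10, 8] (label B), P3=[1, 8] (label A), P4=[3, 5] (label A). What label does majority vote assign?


d(q,P0) = 19  (label B)
d(q,P1) = 9  (label A)
d(q,P2) = 1  (label B)
d(q,P3) = 10  (label A)
d(q,P4) = 11  (label A)
Votes: A=3, B=2
Majority → A

A


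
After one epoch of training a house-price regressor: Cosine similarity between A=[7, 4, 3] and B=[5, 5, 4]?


A·B = 7·5 + 4·5 + 3·4 = 67
‖A‖ = √74 = 8.6023, ‖B‖ = √66 = 8.124
cos = 67/(√74·√66) = 67/√4884 = 0.9587

0.9587


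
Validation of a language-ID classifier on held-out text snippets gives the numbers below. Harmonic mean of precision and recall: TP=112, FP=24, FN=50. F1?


Precision = 112/136 = 0.8235
Recall = 112/162 = 0.6914
F1 = 2·P·R/(P+R) = 2·TP/(2·TP+FP+FN) = 224/(224+24+50) = 224/298 = 0.7517

0.7517


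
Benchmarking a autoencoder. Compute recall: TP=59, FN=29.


Recall = TP/(TP+FN)
= 59/(59+29)
= 59/88 = 67.05%

67.05%


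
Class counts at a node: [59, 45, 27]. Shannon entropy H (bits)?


Probabilities: [59/131, 45/131, 27/131] ≈ [0.4504, 0.3435, 0.2061]
H = -((59/131)·log₂(59/131) + (45/131)·log₂(45/131) + (27/131)·log₂(27/131))
  = 1.5175 bits

1.5175 bits


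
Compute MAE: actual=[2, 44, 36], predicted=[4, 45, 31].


Absolute errors: |2-4|=2, |44-45|=1, |36-31|=5
Sum = 8
MAE = 8/3 = 8/3

8/3


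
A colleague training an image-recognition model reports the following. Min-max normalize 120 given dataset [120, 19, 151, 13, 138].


min=13, max=151
(120-13)/(151-13) = 107/138 = 0.7754

0.7754


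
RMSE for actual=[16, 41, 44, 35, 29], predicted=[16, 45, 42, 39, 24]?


MSE = 61/5 = 12.2
RMSE = √(61/5) = 3.4928

3.4928


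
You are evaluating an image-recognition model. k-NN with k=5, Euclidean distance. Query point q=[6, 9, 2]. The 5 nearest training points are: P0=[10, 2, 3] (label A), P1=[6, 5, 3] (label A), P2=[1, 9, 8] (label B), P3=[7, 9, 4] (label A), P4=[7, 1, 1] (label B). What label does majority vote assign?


d(q,P0) = 8.124  (label A)
d(q,P1) = 4.1231  (label A)
d(q,P2) = 7.8102  (label B)
d(q,P3) = 2.2361  (label A)
d(q,P4) = 8.124  (label B)
Votes: A=3, B=2
Majority → A

A


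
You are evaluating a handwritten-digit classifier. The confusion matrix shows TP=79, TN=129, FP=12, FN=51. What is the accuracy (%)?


Accuracy = (TP+TN)/(TP+TN+FP+FN)
= (79+129)/(271)
= 208/271 = 76.75%

76.75%


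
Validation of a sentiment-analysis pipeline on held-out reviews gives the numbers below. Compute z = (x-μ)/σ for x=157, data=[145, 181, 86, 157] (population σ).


μ = 142.25, σ = 34.9669
z = (157 - 142.25)/34.9669 = 0.4218

0.4218


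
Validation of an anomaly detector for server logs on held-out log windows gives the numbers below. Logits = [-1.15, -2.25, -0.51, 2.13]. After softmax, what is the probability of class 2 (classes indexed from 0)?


Exponentials: e^-1.15=0.3166, e^-2.25=0.1054, e^-0.51=0.6005, e^2.13=8.4149
Sum = 9.4374
Softmax = [0.0336, 0.0112, 0.0636, 0.8917]
p[2] = 0.6005/9.4374 = 0.0636

0.0636


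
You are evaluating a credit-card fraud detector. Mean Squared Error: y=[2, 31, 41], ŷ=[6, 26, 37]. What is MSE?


Squared errors: (2-6)²=16, (31-26)²=25, (41-37)²=16
Sum = 57
MSE = 57/3 = 19

19


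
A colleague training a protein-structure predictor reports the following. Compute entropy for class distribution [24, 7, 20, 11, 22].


Probabilities: [24/84, 7/84, 20/84, 11/84, 22/84] ≈ [0.2857, 0.0833, 0.2381, 0.131, 0.2619]
H = -((24/84)·log₂(24/84) + (7/84)·log₂(7/84) + (20/84)·log₂(20/84) + (11/84)·log₂(11/84) + (22/84)·log₂(22/84))
  = 2.1984 bits

2.1984 bits


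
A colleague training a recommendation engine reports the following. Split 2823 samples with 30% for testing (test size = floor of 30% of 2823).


Test = ⌊2823·30/100⌋ = 846
Train = 2823 - 846 = 1977

Train: 1977, Test: 846


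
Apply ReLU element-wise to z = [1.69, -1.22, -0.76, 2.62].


ReLU(1.69) = max(0, 1.69) = 1.69
ReLU(-1.22) = max(0, -1.22) = 0.0
ReLU(-0.76) = max(0, -0.76) = 0.0
ReLU(2.62) = max(0, 2.62) = 2.62
result = [1.69, 0.0, 0.0, 2.62]

[1.69, 0.0, 0.0, 2.62]


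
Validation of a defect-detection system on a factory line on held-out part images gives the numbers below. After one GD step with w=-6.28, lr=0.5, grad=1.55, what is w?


w_new = w - α·∇
= -6.28 - 0.5·1.55
= -6.28 - 0.775
= -7.055

-7.055


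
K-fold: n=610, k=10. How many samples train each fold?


Fold size = 610/10 = 61
Training per fold = 610 - 61 = 549

549


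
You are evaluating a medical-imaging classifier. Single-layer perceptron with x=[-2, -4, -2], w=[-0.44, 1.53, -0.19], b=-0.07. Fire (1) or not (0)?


z = (-2)·(-0.44) + (-4)·(1.53) + (-2)·(-0.19) - 0.07
  = -4.93
step(z) = 0 (z<0)

0


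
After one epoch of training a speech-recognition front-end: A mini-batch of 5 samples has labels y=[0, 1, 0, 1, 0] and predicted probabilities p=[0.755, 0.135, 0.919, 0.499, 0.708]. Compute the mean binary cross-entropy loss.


L[0] = -ln(1-0.755) = -ln(0.245) = 1.4065
L[1] = -ln(0.135) = 2.0025
L[2] = -ln(1-0.919) = -ln(0.081) = 2.5133
L[3] = -ln(0.499) = 0.6951
L[4] = -ln(1-0.708) = -ln(0.292) = 1.231
mean = (1.4065 + 2.0025 + 2.5133 + 0.6951 + 1.231)/5 = 1.5697

1.5697


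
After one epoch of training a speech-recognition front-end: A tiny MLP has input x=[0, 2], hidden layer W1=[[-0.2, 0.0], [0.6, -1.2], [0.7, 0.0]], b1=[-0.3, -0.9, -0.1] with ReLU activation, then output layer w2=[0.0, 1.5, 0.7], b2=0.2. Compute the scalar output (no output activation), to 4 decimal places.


z1[0] = (-0.2)·(0) + (0.0)·(2) - 0.3 = -0.3
z1[1] = (0.6)·(0) + (-1.2)·(2) - 0.9 = -3.3
z1[2] = (0.7)·(0) + (0.0)·(2) - 0.1 = -0.1
h = ReLU(z1) = [0.0, 0.0, 0.0]
output = (0.0)·(0.0) + (1.5)·(0.0) + (0.7)·(0.0) + 0.2 = 0.2

0.2


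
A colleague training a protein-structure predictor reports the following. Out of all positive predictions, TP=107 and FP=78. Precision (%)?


Precision = TP/(TP+FP)
= 107/(107+78)
= 107/185 = 57.84%

57.84%


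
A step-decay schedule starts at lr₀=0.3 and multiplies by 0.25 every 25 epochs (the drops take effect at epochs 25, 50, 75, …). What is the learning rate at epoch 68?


n_drops = ⌊68/25⌋ = 2
lr = 0.3·0.25^2 = 0.3·0.0625 = 0.01875

0.01875


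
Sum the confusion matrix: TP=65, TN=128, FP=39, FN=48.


Total = TP + TN + FP + FN
= 65 + 128 + 39 + 48
= 280
(Predicted positive: 104, predicted negative: 176)

280


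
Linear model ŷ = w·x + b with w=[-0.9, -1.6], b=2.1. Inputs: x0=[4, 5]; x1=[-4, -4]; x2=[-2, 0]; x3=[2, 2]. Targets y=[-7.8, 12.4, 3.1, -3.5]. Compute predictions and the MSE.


ŷ0 = (-0.9)·(4) + (-1.6)·(5) + 2.1 = -9.5
ŷ1 = (-0.9)·(-4) + (-1.6)·(-4) + 2.1 = 12.1
ŷ2 = (-0.9)·(-2) + (-1.6)·(0) + 2.1 = 3.9
ŷ3 = (-0.9)·(2) + (-1.6)·(2) + 2.1 = -2.9
errors² = [2.89, 0.09, 0.64, 0.36]
MSE = 3.9800/4 = 0.995

0.995


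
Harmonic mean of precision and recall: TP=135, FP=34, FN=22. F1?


Precision = 135/169 = 0.7988
Recall = 135/157 = 0.8599
F1 = 2·P·R/(P+R) = 2·TP/(2·TP+FP+FN) = 270/(270+34+22) = 270/326 = 0.8282

0.8282


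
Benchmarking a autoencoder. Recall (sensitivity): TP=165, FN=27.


Recall = TP/(TP+FN)
= 165/(165+27)
= 165/192 = 85.94%

85.94%


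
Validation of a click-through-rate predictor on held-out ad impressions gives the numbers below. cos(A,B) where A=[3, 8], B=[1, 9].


A·B = 3·1 + 8·9 = 75
‖A‖ = √73 = 8.544, ‖B‖ = √82 = 9.0554
cos = 75/(√73·√82) = 75/√5986 = 0.9694

0.9694


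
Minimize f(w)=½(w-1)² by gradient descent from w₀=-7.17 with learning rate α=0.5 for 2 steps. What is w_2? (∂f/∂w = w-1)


step 1: grad = -7.17-1 = -8.17; w = -7.17 - 0.5·(-8.17) = -3.085
step 2: grad = -3.085-1 = -4.085; w = -3.085 - 0.5·(-4.085) = -1.0425

-1.0425


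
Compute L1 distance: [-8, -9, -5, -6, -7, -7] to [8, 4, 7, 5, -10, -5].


d = |-8-8| + |-9-4| + |-5-7| + |-6-5| + |-7+ 10| + |-7+ 5|
  = 16 + 13 + 12 + 11 + 3 + 2
  = 57

57


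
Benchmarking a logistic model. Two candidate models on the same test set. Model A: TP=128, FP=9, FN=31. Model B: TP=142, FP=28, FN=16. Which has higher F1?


Model A: P=128/137=0.9343, R=128/159=0.805, F1=2PR/(P+R)=2TP/(2TP+FP+FN)=256/296=0.8649
Model B: P=142/170=0.8353, R=142/158=0.8987, F1=2PR/(P+R)=2TP/(2TP+FP+FN)=284/328=0.8659
0.8649 < 0.8659 → Model B

Model B


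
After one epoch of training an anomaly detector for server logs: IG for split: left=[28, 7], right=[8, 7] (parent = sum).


Parent = [36, 14], H_parent = 0.8555
H_left = 0.7219 (n=35), H_right = 0.9968 (n=15)
H_children = (35/50)·0.7219 + (15/50)·0.9968 = 0.8044
IG = 0.8555 - 0.8044 = 0.0511

0.0511


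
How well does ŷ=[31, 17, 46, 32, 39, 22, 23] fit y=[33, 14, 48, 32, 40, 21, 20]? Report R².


ȳ = 29.7143
SS_res = Σ(y-ŷ)² = 28
SS_tot = Σ(y-ȳ)² = 873.43
R² = 1 - SS_res/SS_tot = 1 - 0.0321 = 0.9679

0.9679


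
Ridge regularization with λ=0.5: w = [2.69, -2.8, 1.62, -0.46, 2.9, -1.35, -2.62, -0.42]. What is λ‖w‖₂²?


‖w‖₂² = (2.69)² + (-2.8)² + (1.62)² + (-0.46)² + (2.9)² + (-1.35)² + (-2.62)² + (-0.42)²
     = 7.2361 + 7.84 + 2.6244 + 0.2116 + 8.41 + 1.8225 + 6.8644 + 0.1764
     = 35.1854
λ·‖w‖₂² = 0.5·35.1854 = 17.5927

17.5927


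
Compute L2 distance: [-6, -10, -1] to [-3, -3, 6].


d = √((-6+ 3)² + (-10+ 3)² + (-1-6)²)
  = √(9 + 49 + 49)
  = √107 = 10.3441

10.3441


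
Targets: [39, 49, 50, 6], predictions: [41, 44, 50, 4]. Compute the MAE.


Absolute errors: |39-41|=2, |49-44|=5, |50-50|=0, |6-4|=2
Sum = 9
MAE = 9/4 = 9/4

9/4


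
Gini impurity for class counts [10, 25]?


Probabilities: [10/35, 25/35] ≈ [0.2857, 0.7143]
Σpᵢ² = (100 + 625)/35² = 725/1225
Gini = 1 - Σpᵢ² = 1 - 725/1225 = 0.4082

0.4082


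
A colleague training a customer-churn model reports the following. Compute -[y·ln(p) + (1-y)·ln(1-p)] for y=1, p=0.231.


BCE = -[y·ln(p) + (1-y)·ln(1-p)]
= -1·ln(0.231) - 0
= -ln(0.231) = 1.4653

1.4653


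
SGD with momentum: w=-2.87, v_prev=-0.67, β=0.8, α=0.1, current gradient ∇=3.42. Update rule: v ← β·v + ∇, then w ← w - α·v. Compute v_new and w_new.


v_new = 0.8·-0.67 + 3.42 = -0.536 + 3.42 = 2.884
w_new = -2.87 - 0.1·2.884 = -2.87 - 0.2884 = -3.1584

v_new=2.884, w_new=-3.1584


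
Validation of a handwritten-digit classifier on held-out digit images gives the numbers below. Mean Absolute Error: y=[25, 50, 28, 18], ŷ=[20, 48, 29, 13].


Absolute errors: |25-20|=5, |50-48|=2, |28-29|=1, |18-13|=5
Sum = 13
MAE = 13/4 = 13/4

13/4


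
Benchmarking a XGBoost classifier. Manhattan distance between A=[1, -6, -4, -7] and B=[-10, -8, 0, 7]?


d = |1+ 10| + |-6+ 8| + |-4-0| + |-7-7|
  = 11 + 2 + 4 + 14
  = 31

31


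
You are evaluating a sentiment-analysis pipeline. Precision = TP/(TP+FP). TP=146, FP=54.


Precision = TP/(TP+FP)
= 146/(146+54)
= 146/200 = 73.0%

73.0%


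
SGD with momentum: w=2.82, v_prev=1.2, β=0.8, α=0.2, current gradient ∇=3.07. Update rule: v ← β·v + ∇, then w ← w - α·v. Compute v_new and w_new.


v_new = 0.8·1.2 + 3.07 = 0.96 + 3.07 = 4.03
w_new = 2.82 - 0.2·4.03 = 2.82 - 0.806 = 2.014

v_new=4.03, w_new=2.014


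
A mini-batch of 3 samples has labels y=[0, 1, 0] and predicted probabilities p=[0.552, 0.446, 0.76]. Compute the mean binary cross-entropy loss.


L[0] = -ln(1-0.552) = -ln(0.448) = 0.803
L[1] = -ln(0.446) = 0.8074
L[2] = -ln(1-0.76) = -ln(0.24) = 1.4271
mean = (0.803 + 0.8074 + 1.4271)/3 = 1.0125

1.0125


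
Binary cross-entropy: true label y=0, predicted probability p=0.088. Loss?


BCE = -[y·ln(p) + (1-y)·ln(1-p)]
= -0 - 1·ln(1-0.088)
= -ln(0.912) = 0.0921

0.0921


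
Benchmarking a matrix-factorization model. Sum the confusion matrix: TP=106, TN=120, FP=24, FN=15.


Total = TP + TN + FP + FN
= 106 + 120 + 24 + 15
= 265
(Predicted positive: 130, predicted negative: 135)

265


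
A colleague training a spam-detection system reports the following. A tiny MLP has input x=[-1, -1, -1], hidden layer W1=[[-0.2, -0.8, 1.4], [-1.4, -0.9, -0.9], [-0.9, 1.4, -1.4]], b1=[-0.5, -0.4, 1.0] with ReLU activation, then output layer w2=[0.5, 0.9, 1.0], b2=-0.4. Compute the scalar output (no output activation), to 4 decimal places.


z1[0] = (-0.2)·(-1) + (-0.8)·(-1) + (1.4)·(-1) - 0.5 = -0.9
z1[1] = (-1.4)·(-1) + (-0.9)·(-1) + (-0.9)·(-1) - 0.4 = 2.8
z1[2] = (-0.9)·(-1) + (1.4)·(-1) + (-1.4)·(-1) + 1.0 = 1.9
h = ReLU(z1) = [0.0, 2.8, 1.9]
output = (0.5)·(0.0) + (0.9)·(2.8) + (1.0)·(1.9) - 0.4 = 4.02

4.02


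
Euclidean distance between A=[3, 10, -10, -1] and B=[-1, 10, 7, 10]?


d = √((3+ 1)² + (10-10)² + (-10-7)² + (-1-10)²)
  = √(16 + 0 + 289 + 121)
  = √426 = 20.6398

20.6398


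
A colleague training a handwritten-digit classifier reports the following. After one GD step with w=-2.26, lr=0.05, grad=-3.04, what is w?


w_new = w - α·∇
= -2.26 - 0.05·-3.04
= -2.26 + 0.152
= -2.108

-2.108


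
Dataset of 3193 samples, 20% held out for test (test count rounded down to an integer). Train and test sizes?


Test = ⌊3193·20/100⌋ = 638
Train = 3193 - 638 = 2555

Train: 2555, Test: 638


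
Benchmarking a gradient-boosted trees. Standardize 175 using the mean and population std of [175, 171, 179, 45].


μ = 142.5, σ = 56.3627
z = (175 - 142.5)/56.3627 = 0.5766

0.5766


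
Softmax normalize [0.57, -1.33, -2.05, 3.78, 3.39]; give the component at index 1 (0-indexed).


Exponentials: e^0.57=1.7683, e^-1.33=0.2645, e^-2.05=0.1287, e^3.78=43.816, e^3.39=29.666
Sum = 75.6435
Softmax = [0.0234, 0.0035, 0.0017, 0.5792, 0.3922]
p[1] = 0.2645/75.6435 = 0.0035

0.0035


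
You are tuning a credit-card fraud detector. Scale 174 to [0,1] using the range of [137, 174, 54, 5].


min=5, max=174
(174-5)/(174-5) = 169/169 = 1.0

1.0


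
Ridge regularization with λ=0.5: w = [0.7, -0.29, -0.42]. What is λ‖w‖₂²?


‖w‖₂² = (0.7)² + (-0.29)² + (-0.42)²
     = 0.49 + 0.0841 + 0.1764
     = 0.7505
λ·‖w‖₂² = 0.5·0.7505 = 0.37525

0.37525


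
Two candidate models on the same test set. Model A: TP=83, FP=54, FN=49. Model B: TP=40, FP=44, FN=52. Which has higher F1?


Model A: P=83/137=0.6058, R=83/132=0.6288, F1=2PR/(P+R)=2TP/(2TP+FP+FN)=166/269=0.6171
Model B: P=40/84=0.4762, R=40/92=0.4348, F1=2PR/(P+R)=2TP/(2TP+FP+FN)=80/176=0.4545
0.6171 > 0.4545 → Model A

Model A


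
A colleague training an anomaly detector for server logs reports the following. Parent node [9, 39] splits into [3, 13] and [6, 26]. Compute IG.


Parent = [9, 39], H_parent = 0.6962
H_left = 0.6962 (n=16), H_right = 0.6962 (n=32)
H_children = (16/48)·0.6962 + (32/48)·0.6962 = 0.6962
IG = 0.6962 - 0.6962 = 0.0

0.0


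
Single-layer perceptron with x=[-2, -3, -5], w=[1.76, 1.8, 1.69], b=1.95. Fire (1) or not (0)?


z = (-2)·(1.76) + (-3)·(1.8) + (-5)·(1.69) + 1.95
  = -15.42
step(z) = 0 (z<0)

0


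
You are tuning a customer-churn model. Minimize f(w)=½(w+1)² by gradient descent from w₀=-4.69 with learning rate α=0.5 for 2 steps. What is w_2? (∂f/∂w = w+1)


step 1: grad = -4.69+1 = -3.69; w = -4.69 - 0.5·(-3.69) = -2.845
step 2: grad = -2.845+1 = -1.845; w = -2.845 - 0.5·(-1.845) = -1.9225

-1.9225


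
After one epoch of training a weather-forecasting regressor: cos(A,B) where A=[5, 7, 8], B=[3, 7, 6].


A·B = 5·3 + 7·7 + 8·6 = 112
‖A‖ = √138 = 11.7473, ‖B‖ = √94 = 9.6954
cos = 112/(√138·√94) = 112/√12972 = 0.9834

0.9834


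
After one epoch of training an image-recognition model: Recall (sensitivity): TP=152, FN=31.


Recall = TP/(TP+FN)
= 152/(152+31)
= 152/183 = 83.06%

83.06%


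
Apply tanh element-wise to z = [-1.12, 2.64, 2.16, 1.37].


tanh(-1.12) = -0.8076
tanh(2.64) = 0.9899
tanh(2.16) = 0.9737
tanh(1.37) = 0.8787
result = [-0.8076, 0.9899, 0.9737, 0.8787]

[-0.8076, 0.9899, 0.9737, 0.8787]


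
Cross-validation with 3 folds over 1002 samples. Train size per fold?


Fold size = 1002/3 = 334
Training per fold = 1002 - 334 = 668

668


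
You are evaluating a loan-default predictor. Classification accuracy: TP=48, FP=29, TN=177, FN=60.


Accuracy = (TP+TN)/(TP+TN+FP+FN)
= (48+177)/(314)
= 225/314 = 71.66%

71.66%


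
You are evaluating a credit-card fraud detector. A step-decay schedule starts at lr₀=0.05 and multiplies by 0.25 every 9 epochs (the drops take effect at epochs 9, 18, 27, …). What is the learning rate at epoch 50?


n_drops = ⌊50/9⌋ = 5
lr = 0.05·0.25^5 = 0.05·0.0009765625 = 0.000048828125

0.000048828125


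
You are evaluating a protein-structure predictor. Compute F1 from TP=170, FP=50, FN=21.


Precision = 170/220 = 0.7727
Recall = 170/191 = 0.8901
F1 = 2·P·R/(P+R) = 2·TP/(2·TP+FP+FN) = 340/(340+50+21) = 340/411 = 0.8273

0.8273


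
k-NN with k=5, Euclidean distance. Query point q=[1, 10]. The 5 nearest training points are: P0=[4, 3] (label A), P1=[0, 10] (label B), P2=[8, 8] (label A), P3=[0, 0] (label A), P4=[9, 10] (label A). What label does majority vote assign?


d(q,P0) = 7.6158  (label A)
d(q,P1) = 1.0  (label B)
d(q,P2) = 7.2801  (label A)
d(q,P3) = 10.0499  (label A)
d(q,P4) = 8.0  (label A)
Votes: A=4, B=1
Majority → A

A


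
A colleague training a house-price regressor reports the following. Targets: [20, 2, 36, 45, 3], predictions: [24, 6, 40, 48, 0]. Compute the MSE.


Squared errors: (20-24)²=16, (2-6)²=16, (36-40)²=16, (45-48)²=9, (3-0)²=9
Sum = 66
MSE = 66/5 = 66/5

66/5


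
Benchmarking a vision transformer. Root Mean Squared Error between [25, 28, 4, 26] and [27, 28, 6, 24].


MSE = 12/4 = 3
RMSE = √(12/4) = 1.7321

1.7321


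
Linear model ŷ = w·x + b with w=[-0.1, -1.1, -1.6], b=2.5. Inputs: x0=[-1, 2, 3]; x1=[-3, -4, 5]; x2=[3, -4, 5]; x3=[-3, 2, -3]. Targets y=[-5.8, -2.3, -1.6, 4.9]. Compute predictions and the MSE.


ŷ0 = (-0.1)·(-1) + (-1.1)·(2) + (-1.6)·(3) + 2.5 = -4.4
ŷ1 = (-0.1)·(-3) + (-1.1)·(-4) + (-1.6)·(5) + 2.5 = -0.8
ŷ2 = (-0.1)·(3) + (-1.1)·(-4) + (-1.6)·(5) + 2.5 = -1.4
ŷ3 = (-0.1)·(-3) + (-1.1)·(2) + (-1.6)·(-3) + 2.5 = 5.4
errors² = [1.96, 2.25, 0.04, 0.25]
MSE = 4.5000/4 = 1.125

1.125


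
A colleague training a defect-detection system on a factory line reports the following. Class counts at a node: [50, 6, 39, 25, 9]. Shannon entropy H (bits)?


Probabilities: [50/129, 6/129, 39/129, 25/129, 9/129] ≈ [0.3876, 0.0465, 0.3023, 0.1938, 0.0698]
H = -((50/129)·log₂(50/129) + (6/129)·log₂(6/129) + (39/129)·log₂(39/129) + (25/129)·log₂(25/129) + (9/129)·log₂(9/129))
  = 1.9844 bits

1.9844 bits


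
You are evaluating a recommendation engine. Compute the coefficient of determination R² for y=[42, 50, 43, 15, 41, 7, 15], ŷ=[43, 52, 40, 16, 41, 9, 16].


ȳ = 30.4286
SS_res = Σ(y-ŷ)² = 20
SS_tot = Σ(y-ȳ)² = 1811.71
R² = 1 - SS_res/SS_tot = 1 - 0.011 = 0.989

0.989


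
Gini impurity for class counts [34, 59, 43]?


Probabilities: [34/136, 59/136, 43/136] ≈ [0.25, 0.4338, 0.3162]
Σpᵢ² = (1156 + 3481 + 1849)/136² = 6486/18496
Gini = 1 - Σpᵢ² = 1 - 6486/18496 = 0.6493

0.6493


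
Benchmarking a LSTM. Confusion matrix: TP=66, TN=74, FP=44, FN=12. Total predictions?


Total = TP + TN + FP + FN
= 66 + 74 + 44 + 12
= 196
(Predicted positive: 110, predicted negative: 86)

196


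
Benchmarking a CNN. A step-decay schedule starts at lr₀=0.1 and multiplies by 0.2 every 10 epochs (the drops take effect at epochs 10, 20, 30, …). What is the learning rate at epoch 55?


n_drops = ⌊55/10⌋ = 5
lr = 0.1·0.2^5 = 0.1·0.00032 = 0.000032

0.000032


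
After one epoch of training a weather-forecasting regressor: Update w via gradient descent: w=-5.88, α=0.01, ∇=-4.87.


w_new = w - α·∇
= -5.88 - 0.01·-4.87
= -5.88 + 0.0487
= -5.8313

-5.8313


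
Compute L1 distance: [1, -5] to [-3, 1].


d = |1+ 3| + |-5-1|
  = 4 + 6
  = 10

10


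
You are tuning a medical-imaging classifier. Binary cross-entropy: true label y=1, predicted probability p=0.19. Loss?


BCE = -[y·ln(p) + (1-y)·ln(1-p)]
= -1·ln(0.19) - 0
= -ln(0.19) = 1.6607

1.6607


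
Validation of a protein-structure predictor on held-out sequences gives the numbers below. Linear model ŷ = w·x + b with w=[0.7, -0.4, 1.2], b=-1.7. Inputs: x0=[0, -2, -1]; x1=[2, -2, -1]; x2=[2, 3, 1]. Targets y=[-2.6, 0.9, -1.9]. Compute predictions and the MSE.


ŷ0 = (0.7)·(0) + (-0.4)·(-2) + (1.2)·(-1) - 1.7 = -2.1
ŷ1 = (0.7)·(2) + (-0.4)·(-2) + (1.2)·(-1) - 1.7 = -0.7
ŷ2 = (0.7)·(2) + (-0.4)·(3) + (1.2)·(1) - 1.7 = -0.3
errors² = [0.25, 2.56, 2.56]
MSE = 5.3700/3 = 1.79

1.79


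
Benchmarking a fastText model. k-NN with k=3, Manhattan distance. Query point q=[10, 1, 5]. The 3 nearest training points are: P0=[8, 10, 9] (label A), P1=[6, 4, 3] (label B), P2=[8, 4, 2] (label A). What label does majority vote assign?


d(q,P0) = 15  (label A)
d(q,P1) = 9  (label B)
d(q,P2) = 8  (label A)
Votes: A=2, B=1
Majority → A

A


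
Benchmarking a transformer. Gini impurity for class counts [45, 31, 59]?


Probabilities: [45/135, 31/135, 59/135] ≈ [0.3333, 0.2296, 0.437]
Σpᵢ² = (2025 + 961 + 3481)/135² = 6467/18225
Gini = 1 - Σpᵢ² = 1 - 6467/18225 = 0.6452

0.6452


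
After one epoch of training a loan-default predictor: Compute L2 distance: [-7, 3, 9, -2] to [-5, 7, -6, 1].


d = √((-7+ 5)² + (3-7)² + (9+ 6)² + (-2-1)²)
  = √(4 + 16 + 225 + 9)
  = √254 = 15.9374

15.9374


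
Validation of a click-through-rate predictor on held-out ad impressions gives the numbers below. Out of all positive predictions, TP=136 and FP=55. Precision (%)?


Precision = TP/(TP+FP)
= 136/(136+55)
= 136/191 = 71.2%

71.2%


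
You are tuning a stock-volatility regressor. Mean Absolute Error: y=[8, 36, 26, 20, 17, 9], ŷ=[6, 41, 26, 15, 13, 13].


Absolute errors: |8-6|=2, |36-41|=5, |26-26|=0, |20-15|=5, |17-13|=4, |9-13|=4
Sum = 20
MAE = 20/6 = 10/3

10/3


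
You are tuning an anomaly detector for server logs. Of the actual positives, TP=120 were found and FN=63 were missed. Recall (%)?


Recall = TP/(TP+FN)
= 120/(120+63)
= 120/183 = 65.57%

65.57%


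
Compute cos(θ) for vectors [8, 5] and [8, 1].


A·B = 8·8 + 5·1 = 69
‖A‖ = √89 = 9.434, ‖B‖ = √65 = 8.0623
cos = 69/(√89·√65) = 69/√5785 = 0.9072

0.9072


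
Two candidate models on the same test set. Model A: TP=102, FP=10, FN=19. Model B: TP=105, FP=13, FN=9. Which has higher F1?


Model A: P=102/112=0.9107, R=102/121=0.843, F1=2PR/(P+R)=2TP/(2TP+FP+FN)=204/233=0.8755
Model B: P=105/118=0.8898, R=105/114=0.9211, F1=2PR/(P+R)=2TP/(2TP+FP+FN)=210/232=0.9052
0.8755 < 0.9052 → Model B

Model B


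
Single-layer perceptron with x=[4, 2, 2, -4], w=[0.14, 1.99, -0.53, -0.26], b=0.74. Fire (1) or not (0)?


z = (4)·(0.14) + (2)·(1.99) + (2)·(-0.53) + (-4)·(-0.26) + 0.74
  = 5.26
step(z) = 1 (z≥0)

1


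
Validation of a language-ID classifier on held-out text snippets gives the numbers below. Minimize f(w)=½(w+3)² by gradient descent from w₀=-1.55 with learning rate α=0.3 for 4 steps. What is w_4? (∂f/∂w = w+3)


step 1: grad = -1.55+3 = 1.45; w = -1.55 - 0.3·(1.45) = -1.985
step 2: grad = -1.985+3 = 1.015; w = -1.985 - 0.3·(1.015) = -2.2895
step 3: grad = -2.2895+3 = 0.7105; w = -2.2895 - 0.3·(0.7105) = -2.50265
step 4: grad = -2.50265+3 = 0.49735; w = -2.50265 - 0.3·(0.49735) = -2.651855

-2.651855


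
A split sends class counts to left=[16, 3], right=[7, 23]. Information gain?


Parent = [23, 26], H_parent = 0.9973
H_left = 0.6292 (n=19), H_right = 0.7838 (n=30)
H_children = (19/49)·0.6292 + (30/49)·0.7838 = 0.7239
IG = 0.9973 - 0.7239 = 0.2734

0.2734


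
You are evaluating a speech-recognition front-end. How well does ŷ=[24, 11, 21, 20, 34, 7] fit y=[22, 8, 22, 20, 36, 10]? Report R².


ȳ = 19.6667
SS_res = Σ(y-ŷ)² = 27
SS_tot = Σ(y-ȳ)² = 507.33
R² = 1 - SS_res/SS_tot = 1 - 0.0532 = 0.9468

0.9468


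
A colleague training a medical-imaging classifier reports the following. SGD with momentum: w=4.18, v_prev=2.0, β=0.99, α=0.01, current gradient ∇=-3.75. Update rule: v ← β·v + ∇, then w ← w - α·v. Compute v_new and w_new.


v_new = 0.99·2.0 - 3.75 = 1.98 - 3.75 = -1.77
w_new = 4.18 - 0.01·-1.77 = 4.18 + 0.0177 = 4.1977

v_new=-1.77, w_new=4.1977


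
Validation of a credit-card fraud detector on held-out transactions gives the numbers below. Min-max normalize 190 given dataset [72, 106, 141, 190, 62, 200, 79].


min=62, max=200
(190-62)/(200-62) = 128/138 = 0.9275

0.9275


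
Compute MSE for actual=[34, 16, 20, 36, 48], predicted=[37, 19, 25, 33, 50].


Squared errors: (34-37)²=9, (16-19)²=9, (20-25)²=25, (36-33)²=9, (48-50)²=4
Sum = 56
MSE = 56/5 = 56/5

56/5


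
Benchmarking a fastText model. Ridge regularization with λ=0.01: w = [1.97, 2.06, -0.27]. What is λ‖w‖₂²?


‖w‖₂² = (1.97)² + (2.06)² + (-0.27)²
     = 3.8809 + 4.2436 + 0.0729
     = 8.1974
λ·‖w‖₂² = 0.01·8.1974 = 0.081974

0.081974


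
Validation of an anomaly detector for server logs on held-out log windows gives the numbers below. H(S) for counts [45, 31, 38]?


Probabilities: [45/114, 31/114, 38/114] ≈ [0.3947, 0.2719, 0.3333]
H = -((45/114)·log₂(45/114) + (31/114)·log₂(31/114) + (38/114)·log₂(38/114))
  = 1.5686 bits

1.5686 bits


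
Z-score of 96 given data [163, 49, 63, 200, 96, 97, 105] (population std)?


μ = 110.4286, σ = 49.6095
z = (96 - 110.4286)/49.6095 = -0.2908

-0.2908


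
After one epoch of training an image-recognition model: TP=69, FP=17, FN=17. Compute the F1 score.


Precision = 69/86 = 0.8023
Recall = 69/86 = 0.8023
F1 = 2·P·R/(P+R) = 2·TP/(2·TP+FP+FN) = 138/(138+17+17) = 138/172 = 0.8023

0.8023


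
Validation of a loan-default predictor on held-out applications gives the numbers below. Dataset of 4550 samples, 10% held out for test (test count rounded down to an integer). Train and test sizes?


Test = ⌊4550·10/100⌋ = 455
Train = 4550 - 455 = 4095

Train: 4095, Test: 455


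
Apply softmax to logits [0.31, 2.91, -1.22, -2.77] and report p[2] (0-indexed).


Exponentials: e^0.31=1.3634, e^2.91=18.3568, e^-1.22=0.2952, e^-2.77=0.0627
Sum = 20.0781
Softmax = [0.0679, 0.9143, 0.0147, 0.0031]
p[2] = 0.2952/20.0781 = 0.0147

0.0147


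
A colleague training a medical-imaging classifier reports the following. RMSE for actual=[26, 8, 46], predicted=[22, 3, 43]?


MSE = 50/3 = 16.6667
RMSE = √(50/3) = 4.0825

4.0825


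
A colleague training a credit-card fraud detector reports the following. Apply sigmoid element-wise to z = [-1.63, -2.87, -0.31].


σ(-1.63) = 1/(1+e^1.63) = 0.1638
σ(-2.87) = 1/(1+e^2.87) = 0.0537
σ(-0.31) = 1/(1+e^0.31) = 0.4231
result = [0.1638, 0.0537, 0.4231]

[0.1638, 0.0537, 0.4231]


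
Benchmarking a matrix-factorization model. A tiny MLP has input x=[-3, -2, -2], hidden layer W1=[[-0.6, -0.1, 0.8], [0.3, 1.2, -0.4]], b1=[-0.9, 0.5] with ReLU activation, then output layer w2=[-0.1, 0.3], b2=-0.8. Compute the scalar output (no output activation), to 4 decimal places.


z1[0] = (-0.6)·(-3) + (-0.1)·(-2) + (0.8)·(-2) - 0.9 = -0.5
z1[1] = (0.3)·(-3) + (1.2)·(-2) + (-0.4)·(-2) + 0.5 = -2.0
h = ReLU(z1) = [0.0, 0.0]
output = (-0.1)·(0.0) + (0.3)·(0.0) - 0.8 = -0.8

-0.8
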